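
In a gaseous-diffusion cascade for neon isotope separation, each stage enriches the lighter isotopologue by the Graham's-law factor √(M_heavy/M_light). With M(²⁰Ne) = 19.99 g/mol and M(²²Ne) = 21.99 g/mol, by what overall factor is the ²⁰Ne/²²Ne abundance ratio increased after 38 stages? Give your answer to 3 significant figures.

6.12

The single-stage factor is √(M_heavy/M_light), so 38 stages give [√(21.99/19.99)]^38 = (21.99/19.99)^(38/2).
= 1.10005^19 = 6.12.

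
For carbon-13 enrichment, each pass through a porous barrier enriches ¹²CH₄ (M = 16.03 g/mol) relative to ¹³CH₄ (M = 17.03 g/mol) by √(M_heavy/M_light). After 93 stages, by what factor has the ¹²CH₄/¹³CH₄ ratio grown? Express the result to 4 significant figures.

16.68

The single-stage factor is √(M_heavy/M_light), so 93 stages give [√(17.03/16.03)]^93 = (17.03/16.03)^(93/2).
= 1.06238^(93/2) = 16.68.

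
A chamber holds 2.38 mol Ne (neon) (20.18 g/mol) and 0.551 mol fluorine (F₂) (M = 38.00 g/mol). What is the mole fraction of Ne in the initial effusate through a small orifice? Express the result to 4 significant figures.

Rate_i ∝ x_i/√M_i (Graham's law weighted by mole fraction), so the effusate composition follows n_i/√M_i.
Mole fraction of Ne in the effusate = (n_Ne/√M_Ne) / (n_Ne/√M_Ne + n_F₂/√M_F₂)
= (2.38/√20.18) / (2.38/√20.18 + 0.551/√38.00) = 0.5298/(0.5298 + 0.08938) = 0.8556.

0.8556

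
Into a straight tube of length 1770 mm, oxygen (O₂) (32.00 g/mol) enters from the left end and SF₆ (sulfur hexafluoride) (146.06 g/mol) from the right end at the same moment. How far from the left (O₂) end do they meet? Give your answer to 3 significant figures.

The fronts meet when d_O₂ + d_SF₆ = L with d_O₂/d_SF₆ = √(M_SF₆/M_O₂) (Graham's law). Here √(M_SF₆/M_O₂) = √(146.06/32.00) = 2.136.
With d_O₂ + d_SF₆ = 1770 mm, d_SF₆ = 1770/(1 + 2.136) = 564.3 mm.
d_O₂ = 1770 − 564.3 = 1210 mm.

1210 mm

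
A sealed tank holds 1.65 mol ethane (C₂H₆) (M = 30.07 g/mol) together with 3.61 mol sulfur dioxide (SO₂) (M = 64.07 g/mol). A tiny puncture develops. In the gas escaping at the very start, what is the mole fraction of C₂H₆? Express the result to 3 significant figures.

The effusion rate of species i is ∝ p_i/√M_i ∝ n_i/√M_i.
Mole fraction of C₂H₆ in the effusate = (n_C₂H₆/√M_C₂H₆) / (n_C₂H₆/√M_C₂H₆ + n_SO₂/√M_SO₂)
= (1.65/√30.07) / (1.65/√30.07 + 3.61/√64.07) = 0.3009/(0.3009 + 0.4510) = 0.400.

0.400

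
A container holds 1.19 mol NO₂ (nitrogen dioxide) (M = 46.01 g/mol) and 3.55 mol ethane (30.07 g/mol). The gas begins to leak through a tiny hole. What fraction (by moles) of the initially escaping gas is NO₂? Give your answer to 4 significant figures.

Rate_i ∝ x_i/√M_i (Graham's law weighted by mole fraction), so the effusate composition follows n_i/√M_i.
So x_NO₂ in the escaping gas = (n_NO₂/√M_NO₂) / Σ(n_i/√M_i)
= (1.19/√46.01) / (1.19/√46.01 + 3.55/√30.07) = 0.1754/(0.1754 + 0.6474) = 0.2132.

0.2132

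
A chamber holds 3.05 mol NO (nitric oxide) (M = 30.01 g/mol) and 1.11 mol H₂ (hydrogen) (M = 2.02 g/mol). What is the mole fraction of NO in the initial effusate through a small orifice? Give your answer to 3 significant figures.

Each component's effusion rate ∝ (its partial pressure)·(1/√M) ∝ n_i/√M_i.
x_NO(eff) = (n_NO/√M_NO) / (n_NO/√M_NO + n_H₂/√M_H₂)
= (3.05/√30.01) / (3.05/√30.01 + 1.11/√2.02) = 0.5568/(0.5568 + 0.7810) = 0.416.

0.416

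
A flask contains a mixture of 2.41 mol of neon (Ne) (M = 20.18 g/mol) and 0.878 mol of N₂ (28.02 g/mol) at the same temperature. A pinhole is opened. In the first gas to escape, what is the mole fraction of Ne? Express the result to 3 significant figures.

Effusion rate of each component ∝ n_i/√M_i (partial pressure × 1/√M).
Mole fraction of Ne in the effusate = (n_Ne/√M_Ne) / (n_Ne/√M_Ne + n_N₂/√M_N₂)
= (2.41/√20.18) / (2.41/√20.18 + 0.878/√28.02) = 0.5365/(0.5365 + 0.1659) = 0.764.

0.764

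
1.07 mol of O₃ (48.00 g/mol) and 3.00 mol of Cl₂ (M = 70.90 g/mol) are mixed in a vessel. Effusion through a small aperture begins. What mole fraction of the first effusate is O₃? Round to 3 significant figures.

Rate_i ∝ x_i/√M_i (Graham's law weighted by mole fraction), so the effusate composition follows n_i/√M_i.
So x_O₃ in the escaping gas = (n_O₃/√M_O₃) / Σ(n_i/√M_i)
= (1.07/√48.00) / (1.07/√48.00 + 3.00/√70.90) = 0.1544/(0.1544 + 0.3563) = 0.302.

0.302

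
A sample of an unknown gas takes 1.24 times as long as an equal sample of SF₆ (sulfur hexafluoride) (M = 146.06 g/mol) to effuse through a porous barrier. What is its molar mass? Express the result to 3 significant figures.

Using Graham's law: t_X/t_SF₆ = √(M_X/M_SF₆).
1.24 = √(M_X/146.06)
M_X = 146.06 × 1.24² = 146.06 × 1.538 = 225 g/mol

225 g/mol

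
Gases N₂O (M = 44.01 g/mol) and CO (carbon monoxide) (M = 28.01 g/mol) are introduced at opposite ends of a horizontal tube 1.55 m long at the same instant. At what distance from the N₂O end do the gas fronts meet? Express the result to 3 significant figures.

0.688 m

In equal time, each gas travels a distance ∝ its rate ∝ 1/√M, so d_N₂O/d_CO = √(M_CO/M_N₂O) = √(28.01/44.01) = 0.7978.
With d_N₂O + d_CO = 1.55 m, d_CO = 1.55/(1 + 0.7978) = 0.8622 m.
d_N₂O = 1.55 − 0.8622 = 0.688 m.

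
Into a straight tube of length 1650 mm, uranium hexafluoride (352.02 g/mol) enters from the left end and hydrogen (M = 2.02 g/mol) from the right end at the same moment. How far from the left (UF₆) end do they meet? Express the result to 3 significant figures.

Graham's law gives d_UF₆/d_H₂ = rate_UF₆/rate_H₂ = √(M_H₂/M_UF₆) = √(2.02/352.02) = 0.07575.
With d_UF₆ + d_H₂ = 1650 mm, d_H₂ = 1650/(1 + 0.07575) = 1534 mm.
d_UF₆ = 1650 − 1534 = 116 mm.

116 mm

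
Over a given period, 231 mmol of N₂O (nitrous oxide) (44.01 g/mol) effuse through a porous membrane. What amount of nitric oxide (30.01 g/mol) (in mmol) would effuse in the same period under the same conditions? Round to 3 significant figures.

280 mmol

Graham's law gives rate_NO/rate_N₂O = √(M_N₂O/M_NO) = √(44.01/30.01) = √1.467 = 1.211.
So the amount for NO is 231 × 1.211 = 280 mmol.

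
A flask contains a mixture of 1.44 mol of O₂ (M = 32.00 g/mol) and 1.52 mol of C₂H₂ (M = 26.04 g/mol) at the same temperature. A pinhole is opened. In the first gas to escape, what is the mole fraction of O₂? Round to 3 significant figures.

0.461

Each component's effusion rate ∝ (its partial pressure)·(1/√M) ∝ n_i/√M_i.
x_O₂(eff) = (n_O₂/√M_O₂) / (n_O₂/√M_O₂ + n_C₂H₂/√M_C₂H₂)
= (1.44/√32.00) / (1.44/√32.00 + 1.52/√26.04) = 0.2546/(0.2546 + 0.2979) = 0.461.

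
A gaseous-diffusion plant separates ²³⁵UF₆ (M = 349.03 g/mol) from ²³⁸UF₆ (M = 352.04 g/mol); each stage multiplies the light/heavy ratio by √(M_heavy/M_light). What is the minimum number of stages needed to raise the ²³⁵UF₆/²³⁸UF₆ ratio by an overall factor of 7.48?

469

Per stage α = (352.04/349.03)^(1/2) = 1.00862^0.5, giving ln α = 0.004293.
Need α^N ≥ 7.48 ⇒ N ≥ ln(7.48) / ln α = 2.012 / 0.004293 = 468.67.
Minimum whole number of stages: N = 469.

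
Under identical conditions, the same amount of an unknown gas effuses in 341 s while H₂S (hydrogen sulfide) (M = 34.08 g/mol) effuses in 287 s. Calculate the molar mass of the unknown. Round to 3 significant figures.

By Graham's law, t_X/t_H₂S = √(M_X/M_H₂S).
341/287 = 1.188 = √(M_X/34.08)
M_X = 34.08 × 1.188² = 34.08 × 1.412 = 48.1 g/mol

48.1 g/mol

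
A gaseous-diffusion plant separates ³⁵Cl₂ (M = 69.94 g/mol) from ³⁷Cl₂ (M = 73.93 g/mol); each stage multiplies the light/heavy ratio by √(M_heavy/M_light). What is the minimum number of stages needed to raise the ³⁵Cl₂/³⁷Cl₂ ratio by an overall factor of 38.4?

132

Per stage α = (73.93/69.94)^(1/2) = 1.05705^0.5, giving ln α = 0.02774.
Need α^N ≥ 38.4 ⇒ N ≥ ln(38.4) / ln α = 3.648 / 0.02774 = 131.51.
Rounding up, N = 132 stages.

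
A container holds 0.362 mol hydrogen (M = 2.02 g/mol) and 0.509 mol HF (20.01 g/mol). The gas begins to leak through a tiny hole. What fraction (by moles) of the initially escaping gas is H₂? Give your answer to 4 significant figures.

The effusion rate of species i is ∝ p_i/√M_i ∝ n_i/√M_i.
x_H₂(eff) = (n_H₂/√M_H₂) / (n_H₂/√M_H₂ + n_HF/√M_HF)
= (0.362/√2.02) / (0.362/√2.02 + 0.509/√20.01) = 0.2547/(0.2547 + 0.1138) = 0.6912.

0.6912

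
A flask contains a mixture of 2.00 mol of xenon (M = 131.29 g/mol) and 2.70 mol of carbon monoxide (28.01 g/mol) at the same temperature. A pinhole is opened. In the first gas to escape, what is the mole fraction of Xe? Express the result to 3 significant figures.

0.255

Effusion rate of each component ∝ n_i/√M_i (partial pressure × 1/√M).
So x_Xe in the escaping gas = (n_Xe/√M_Xe) / Σ(n_i/√M_i)
= (2.00/√131.29) / (2.00/√131.29 + 2.70/√28.01) = 0.1745/(0.1745 + 0.5102) = 0.255.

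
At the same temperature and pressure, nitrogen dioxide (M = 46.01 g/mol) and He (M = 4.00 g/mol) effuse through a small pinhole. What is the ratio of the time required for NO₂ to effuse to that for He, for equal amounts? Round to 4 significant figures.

Graham's law gives t_NO₂/t_He = √(M_NO₂/M_He) = √(46.01/4.00) = √11.50 = 3.392.

3.392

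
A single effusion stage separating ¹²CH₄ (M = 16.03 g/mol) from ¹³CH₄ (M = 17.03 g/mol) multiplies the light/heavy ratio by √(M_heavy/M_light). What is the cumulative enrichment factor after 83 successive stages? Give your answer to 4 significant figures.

12.32

After 83 stages the ratio has grown by (√(17.03/16.03))^83 = (17.03/16.03)^(83/2).
= 1.06238^(83/2) = 12.32.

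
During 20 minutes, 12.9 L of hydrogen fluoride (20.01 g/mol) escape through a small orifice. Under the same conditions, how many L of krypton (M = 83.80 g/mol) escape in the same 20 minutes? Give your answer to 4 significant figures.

6.304 L

From Graham's law, rate_Kr/rate_HF = √(M_HF/M_Kr) = √(20.01/83.80) = √0.2388 = 0.4887.
So the volume for Kr is 12.9 × 0.4887 = 6.304 L.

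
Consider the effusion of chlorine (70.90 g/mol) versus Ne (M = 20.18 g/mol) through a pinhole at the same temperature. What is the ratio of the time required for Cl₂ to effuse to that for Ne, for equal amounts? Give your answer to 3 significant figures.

Graham's law gives t_Cl₂/t_Ne = √(M_Cl₂/M_Ne) = √(70.90/20.18) = √3.513 = 1.87.

1.87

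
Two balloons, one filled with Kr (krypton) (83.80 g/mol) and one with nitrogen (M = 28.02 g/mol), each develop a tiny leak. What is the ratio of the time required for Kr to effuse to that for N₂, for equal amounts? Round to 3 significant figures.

1.73

By Graham's law, t_Kr/t_N₂ = √(M_Kr/M_N₂) = √(83.80/28.02) = √2.991 = 1.73.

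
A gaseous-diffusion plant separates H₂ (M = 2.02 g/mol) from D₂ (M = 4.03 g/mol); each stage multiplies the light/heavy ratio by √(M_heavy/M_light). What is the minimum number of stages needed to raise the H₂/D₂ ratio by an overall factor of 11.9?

Per stage α = (4.03/2.02)^(1/2) = 1.99505^0.5, giving ln α = 0.3453.
Need α^N ≥ 11.9 ⇒ N ≥ ln(11.9) / ln α = 2.477 / 0.3453 = 7.17.
Rounding up, N = 8 stages.

8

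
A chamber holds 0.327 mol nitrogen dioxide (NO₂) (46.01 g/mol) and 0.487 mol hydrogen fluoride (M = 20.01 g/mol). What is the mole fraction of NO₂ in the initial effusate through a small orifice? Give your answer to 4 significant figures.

0.3069

Effusion rate of each component ∝ n_i/√M_i (partial pressure × 1/√M).
Mole fraction of NO₂ in the effusate = (n_NO₂/√M_NO₂) / (n_NO₂/√M_NO₂ + n_HF/√M_HF)
= (0.327/√46.01) / (0.327/√46.01 + 0.487/√20.01) = 0.04821/(0.04821 + 0.1089) = 0.3069.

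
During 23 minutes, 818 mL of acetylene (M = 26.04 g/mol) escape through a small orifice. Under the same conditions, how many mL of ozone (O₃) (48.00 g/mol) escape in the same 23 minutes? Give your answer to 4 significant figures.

602.5 mL

From Graham's law, rate_O₃/rate_C₂H₂ = √(M_C₂H₂/M_O₃) = √(26.04/48.00) = √0.5425 = 0.7365.
So the volume for O₃ is 818 × 0.7365 = 602.5 mL.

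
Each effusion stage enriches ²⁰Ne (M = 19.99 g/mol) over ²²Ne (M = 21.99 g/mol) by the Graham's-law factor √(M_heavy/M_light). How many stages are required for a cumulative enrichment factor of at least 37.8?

77

With α = √(21.99/19.99) per stage, ln α = ½ ln(1.10005) = 0.04768.
Need α^N ≥ 37.8 ⇒ N ≥ ln(37.8) / ln α = 3.632 / 0.04768 = 76.18.
Rounding up, N = 77 stages.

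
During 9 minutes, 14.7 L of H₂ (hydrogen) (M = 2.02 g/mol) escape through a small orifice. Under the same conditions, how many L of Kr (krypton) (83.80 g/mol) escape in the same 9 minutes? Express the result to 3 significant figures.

Since effusion rate ∝ 1/√M, rate_Kr/rate_H₂ = √(M_H₂/M_Kr) = √(2.02/83.80) = √0.02411 = 0.1553.
So the volume for Kr is 14.7 × 0.1553 = 2.28 L.

2.28 L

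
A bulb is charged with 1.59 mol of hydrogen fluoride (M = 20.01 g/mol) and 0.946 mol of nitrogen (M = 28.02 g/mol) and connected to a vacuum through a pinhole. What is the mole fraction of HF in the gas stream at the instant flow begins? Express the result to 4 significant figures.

Rate_i ∝ x_i/√M_i (Graham's law weighted by mole fraction), so the effusate composition follows n_i/√M_i.
x_HF(eff) = (n_HF/√M_HF) / (n_HF/√M_HF + n_N₂/√M_N₂)
= (1.59/√20.01) / (1.59/√20.01 + 0.946/√28.02) = 0.3554/(0.3554 + 0.1787) = 0.6654.

0.6654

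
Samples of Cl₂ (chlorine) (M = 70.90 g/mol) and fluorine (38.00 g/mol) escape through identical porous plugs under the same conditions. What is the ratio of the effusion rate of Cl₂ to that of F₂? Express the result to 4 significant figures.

By Graham's law, rate_Cl₂/rate_F₂ = √(M_F₂/M_Cl₂) = √(38.00/70.90) = √0.5360 = 0.7321.

0.7321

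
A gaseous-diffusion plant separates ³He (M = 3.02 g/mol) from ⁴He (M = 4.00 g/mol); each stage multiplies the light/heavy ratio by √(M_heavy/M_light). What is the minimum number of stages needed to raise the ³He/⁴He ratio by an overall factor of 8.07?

Per stage α = (4.00/3.02)^(1/2) = 1.32450^0.5, giving ln α = 0.1405.
Need α^N ≥ 8.07 ⇒ N ≥ ln(8.07) / ln α = 2.088 / 0.1405 = 14.86.
Rounding up, N = 15 stages.

15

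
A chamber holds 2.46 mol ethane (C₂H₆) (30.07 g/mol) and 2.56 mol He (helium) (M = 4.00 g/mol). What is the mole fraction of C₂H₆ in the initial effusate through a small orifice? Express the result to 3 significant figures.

0.260

Rate_i ∝ x_i/√M_i (Graham's law weighted by mole fraction), so the effusate composition follows n_i/√M_i.
Mole fraction of C₂H₆ in the effusate = (n_C₂H₆/√M_C₂H₆) / (n_C₂H₆/√M_C₂H₆ + n_He/√M_He)
= (2.46/√30.07) / (2.46/√30.07 + 2.56/√4.00) = 0.4486/(0.4486 + 1.280) = 0.260.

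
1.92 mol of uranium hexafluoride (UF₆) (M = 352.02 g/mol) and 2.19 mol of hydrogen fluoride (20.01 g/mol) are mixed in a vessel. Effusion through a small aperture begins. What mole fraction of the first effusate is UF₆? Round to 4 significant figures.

Each component's effusion rate ∝ (its partial pressure)·(1/√M) ∝ n_i/√M_i.
So x_UF₆ in the escaping gas = (n_UF₆/√M_UF₆) / Σ(n_i/√M_i)
= (1.92/√352.02) / (1.92/√352.02 + 2.19/√20.01) = 0.1023/(0.1023 + 0.4896) = 0.1729.

0.1729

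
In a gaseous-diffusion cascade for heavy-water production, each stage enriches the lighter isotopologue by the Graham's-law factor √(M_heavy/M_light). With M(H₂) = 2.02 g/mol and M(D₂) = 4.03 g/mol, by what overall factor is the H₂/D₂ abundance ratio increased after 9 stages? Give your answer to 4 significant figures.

The single-stage factor is √(M_heavy/M_light), so 9 stages give [√(4.03/2.02)]^9 = (4.03/2.02)^(9/2).
= 1.99505^(9/2) = 22.38.

22.38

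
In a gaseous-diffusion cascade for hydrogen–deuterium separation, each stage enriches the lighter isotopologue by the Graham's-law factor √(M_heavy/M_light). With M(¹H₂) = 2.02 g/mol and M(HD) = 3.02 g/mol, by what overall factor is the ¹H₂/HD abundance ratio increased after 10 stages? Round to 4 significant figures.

Overall factor = α^10 with α = √(3.02/2.02), i.e. (3.02/2.02)^(10/2).
= 1.49505^5 = 7.469.

7.469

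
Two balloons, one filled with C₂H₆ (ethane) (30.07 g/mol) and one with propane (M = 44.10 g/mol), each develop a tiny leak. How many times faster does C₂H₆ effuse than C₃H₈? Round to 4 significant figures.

1.211

Since effusion rate ∝ 1/√M, rate_C₂H₆/rate_C₃H₈ = √(M_C₃H₈/M_C₂H₆) = √(44.10/30.07) = √1.467 = 1.211.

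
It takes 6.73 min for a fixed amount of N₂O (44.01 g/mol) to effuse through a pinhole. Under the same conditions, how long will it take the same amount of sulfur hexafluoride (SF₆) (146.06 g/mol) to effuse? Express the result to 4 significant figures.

Graham's law gives t_SF₆/t_N₂O = √(M_SF₆/M_N₂O) = √(146.06/44.01) = √3.319 = 1.822.
So the time for SF₆ is 6.73 × 1.822 = 12.26 min.

12.26 min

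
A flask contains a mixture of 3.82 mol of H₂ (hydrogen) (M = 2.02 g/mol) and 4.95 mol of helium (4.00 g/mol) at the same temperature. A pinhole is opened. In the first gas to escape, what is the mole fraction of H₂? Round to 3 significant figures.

0.521

The effusion rate of species i is ∝ p_i/√M_i ∝ n_i/√M_i.
Mole fraction of H₂ in the effusate = (n_H₂/√M_H₂) / (n_H₂/√M_H₂ + n_He/√M_He)
= (3.82/√2.02) / (3.82/√2.02 + 4.95/√4.00) = 2.688/(2.688 + 2.475) = 0.521.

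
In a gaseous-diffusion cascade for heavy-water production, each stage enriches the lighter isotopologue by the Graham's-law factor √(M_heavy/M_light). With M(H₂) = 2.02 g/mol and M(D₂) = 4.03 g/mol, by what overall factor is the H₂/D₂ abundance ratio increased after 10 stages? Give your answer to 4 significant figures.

After 10 stages the ratio has grown by (√(4.03/2.02))^10 = (4.03/2.02)^(10/2).
= 1.99505^5 = 31.61.

31.61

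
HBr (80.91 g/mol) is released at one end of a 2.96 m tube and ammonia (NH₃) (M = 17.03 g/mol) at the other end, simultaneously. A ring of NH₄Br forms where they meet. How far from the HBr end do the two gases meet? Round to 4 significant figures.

Distances travelled in equal time are proportional to diffusion rates, so d_HBr/d_NH₃ = √(M_NH₃/M_HBr) = √(17.03/80.91) = 0.4588.
With d_HBr + d_NH₃ = 2.96 m, d_NH₃ = 2.96/(1 + 0.4588) = 2.029 m.
d_HBr = 2.96 − 2.029 = 0.9309 m.

0.9309 m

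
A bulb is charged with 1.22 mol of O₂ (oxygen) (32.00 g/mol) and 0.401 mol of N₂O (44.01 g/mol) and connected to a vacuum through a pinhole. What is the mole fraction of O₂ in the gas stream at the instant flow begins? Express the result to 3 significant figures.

Each component's effusion rate ∝ (its partial pressure)·(1/√M) ∝ n_i/√M_i.
Mole fraction of O₂ in the effusate = (n_O₂/√M_O₂) / (n_O₂/√M_O₂ + n_N₂O/√M_N₂O)
= (1.22/√32.00) / (1.22/√32.00 + 0.401/√44.01) = 0.2157/(0.2157 + 0.06045) = 0.781.

0.781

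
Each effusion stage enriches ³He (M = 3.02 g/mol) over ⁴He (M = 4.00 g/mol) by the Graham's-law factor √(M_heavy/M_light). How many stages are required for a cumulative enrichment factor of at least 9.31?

16

With α = √(4.00/3.02) per stage, ln α = ½ ln(1.32450) = 0.1405.
Need α^N ≥ 9.31 ⇒ N ≥ ln(9.31) / ln α = 2.231 / 0.1405 = 15.88.
So at least 16 stages are needed.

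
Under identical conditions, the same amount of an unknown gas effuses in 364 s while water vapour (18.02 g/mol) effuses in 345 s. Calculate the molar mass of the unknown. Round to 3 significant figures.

Using Graham's law: t_X/t_H₂O = √(M_X/M_H₂O).
364/345 = 1.055 = √(M_X/18.02)
M_X = 18.02 × 1.055² = 18.02 × 1.113 = 20.1 g/mol

20.1 g/mol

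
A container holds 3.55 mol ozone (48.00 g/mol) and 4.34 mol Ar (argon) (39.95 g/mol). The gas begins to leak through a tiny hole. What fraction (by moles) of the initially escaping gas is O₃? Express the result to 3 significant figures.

0.427

Each component's effusion rate ∝ (its partial pressure)·(1/√M) ∝ n_i/√M_i.
Mole fraction of O₃ in the effusate = (n_O₃/√M_O₃) / (n_O₃/√M_O₃ + n_Ar/√M_Ar)
= (3.55/√48.00) / (3.55/√48.00 + 4.34/√39.95) = 0.5124/(0.5124 + 0.6866) = 0.427.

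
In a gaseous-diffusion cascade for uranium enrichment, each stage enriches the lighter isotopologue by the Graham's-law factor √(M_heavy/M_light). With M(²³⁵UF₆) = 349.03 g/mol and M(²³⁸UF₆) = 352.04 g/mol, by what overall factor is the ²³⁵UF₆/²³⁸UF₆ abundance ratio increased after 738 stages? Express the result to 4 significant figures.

Overall factor = α^738 with α = √(352.04/349.03), i.e. (352.04/349.03)^(738/2).
= 1.00862^369 = 23.77.

23.77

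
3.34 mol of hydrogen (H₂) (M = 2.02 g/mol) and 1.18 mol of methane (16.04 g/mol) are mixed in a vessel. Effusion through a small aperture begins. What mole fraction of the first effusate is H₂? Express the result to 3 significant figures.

Each component's effusion rate ∝ (its partial pressure)·(1/√M) ∝ n_i/√M_i.
x_H₂(eff) = (n_H₂/√M_H₂) / (n_H₂/√M_H₂ + n_CH₄/√M_CH₄)
= (3.34/√2.02) / (3.34/√2.02 + 1.18/√16.04) = 2.350/(2.350 + 0.2946) = 0.889.

0.889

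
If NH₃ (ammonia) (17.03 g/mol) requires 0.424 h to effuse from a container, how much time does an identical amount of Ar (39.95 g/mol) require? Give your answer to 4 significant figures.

0.6494 h

Using Graham's law: t_Ar/t_NH₃ = √(M_Ar/M_NH₃) = √(39.95/17.03) = √2.346 = 1.532.
So the time for Ar is 0.424 × 1.532 = 0.6494 h.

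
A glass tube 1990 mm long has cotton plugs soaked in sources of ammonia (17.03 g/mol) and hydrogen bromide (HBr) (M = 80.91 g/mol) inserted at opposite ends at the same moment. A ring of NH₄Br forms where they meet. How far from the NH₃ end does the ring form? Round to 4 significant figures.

Graham's law gives d_NH₃/d_HBr = rate_NH₃/rate_HBr = √(M_HBr/M_NH₃) = √(80.91/17.03) = 2.180.
With d_NH₃ + d_HBr = 1990 mm, d_HBr = 1990/(1 + 2.180) = 625.8 mm.
d_NH₃ = 1990 − 625.8 = 1364 mm.

1364 mm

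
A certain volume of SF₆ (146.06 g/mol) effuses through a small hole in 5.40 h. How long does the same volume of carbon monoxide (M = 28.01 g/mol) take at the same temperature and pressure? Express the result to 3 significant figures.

2.36 h

By Graham's law, t_CO/t_SF₆ = √(M_CO/M_SF₆) = √(28.01/146.06) = √0.1918 = 0.4379.
So the time for CO is 5.40 × 0.4379 = 2.36 h.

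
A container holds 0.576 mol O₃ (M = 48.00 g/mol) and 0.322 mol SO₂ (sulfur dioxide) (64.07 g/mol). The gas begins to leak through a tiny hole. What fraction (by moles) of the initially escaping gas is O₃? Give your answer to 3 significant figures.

0.674

Each component's effusion rate ∝ (its partial pressure)·(1/√M) ∝ n_i/√M_i.
x_O₃(eff) = (n_O₃/√M_O₃) / (n_O₃/√M_O₃ + n_SO₂/√M_SO₂)
= (0.576/√48.00) / (0.576/√48.00 + 0.322/√64.07) = 0.08314/(0.08314 + 0.04023) = 0.674.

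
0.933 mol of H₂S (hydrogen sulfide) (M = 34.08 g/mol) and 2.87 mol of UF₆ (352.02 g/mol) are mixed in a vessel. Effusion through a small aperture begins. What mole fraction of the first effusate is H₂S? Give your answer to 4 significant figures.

0.5110

Rate_i ∝ x_i/√M_i (Graham's law weighted by mole fraction), so the effusate composition follows n_i/√M_i.
Mole fraction of H₂S in the effusate = (n_H₂S/√M_H₂S) / (n_H₂S/√M_H₂S + n_UF₆/√M_UF₆)
= (0.933/√34.08) / (0.933/√34.08 + 2.87/√352.02) = 0.1598/(0.1598 + 0.1530) = 0.5110.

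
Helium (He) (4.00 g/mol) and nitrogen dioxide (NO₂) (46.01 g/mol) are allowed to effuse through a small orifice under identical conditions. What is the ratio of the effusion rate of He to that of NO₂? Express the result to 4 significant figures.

3.392

By Graham's law, rate_He/rate_NO₂ = √(M_NO₂/M_He) = √(46.01/4.00) = √11.50 = 3.392.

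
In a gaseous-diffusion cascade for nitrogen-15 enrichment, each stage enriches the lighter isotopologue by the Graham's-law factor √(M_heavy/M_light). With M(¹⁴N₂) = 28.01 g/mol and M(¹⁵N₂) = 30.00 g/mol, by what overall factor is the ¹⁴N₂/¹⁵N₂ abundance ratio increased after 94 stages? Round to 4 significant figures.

25.18

Each stage multiplies the ratio by α = √(30.00/28.01), so after 94 stages the overall factor is α^94 = (30.00/28.01)^(94/2).
= 1.07105^47 = 25.18.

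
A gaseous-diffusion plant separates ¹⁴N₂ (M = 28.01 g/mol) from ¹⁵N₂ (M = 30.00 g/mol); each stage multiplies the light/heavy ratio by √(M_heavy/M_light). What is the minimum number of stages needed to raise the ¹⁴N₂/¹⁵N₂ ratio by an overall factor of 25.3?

95

With α = √(30.00/28.01) per stage, ln α = ½ ln(1.07105) = 0.03432.
Need α^N ≥ 25.3 ⇒ N ≥ ln(25.3) / ln α = 3.231 / 0.03432 = 94.14.
So at least 95 stages are needed.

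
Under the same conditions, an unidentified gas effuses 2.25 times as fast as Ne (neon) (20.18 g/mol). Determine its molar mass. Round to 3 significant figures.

3.99 g/mol

Graham's law gives rate_X/rate_Ne = √(M_Ne/M_X).
2.25 = √(20.18/M_X)
M_X = 20.18 / 2.25² = 20.18 / 5.062 = 3.99 g/mol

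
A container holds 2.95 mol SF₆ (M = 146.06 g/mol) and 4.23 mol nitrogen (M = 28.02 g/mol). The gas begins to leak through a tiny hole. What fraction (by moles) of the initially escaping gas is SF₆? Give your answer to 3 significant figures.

Effusion rate of each component ∝ n_i/√M_i (partial pressure × 1/√M).
x_SF₆(eff) = (n_SF₆/√M_SF₆) / (n_SF₆/√M_SF₆ + n_N₂/√M_N₂)
= (2.95/√146.06) / (2.95/√146.06 + 4.23/√28.02) = 0.2441/(0.2441 + 0.7991) = 0.234.

0.234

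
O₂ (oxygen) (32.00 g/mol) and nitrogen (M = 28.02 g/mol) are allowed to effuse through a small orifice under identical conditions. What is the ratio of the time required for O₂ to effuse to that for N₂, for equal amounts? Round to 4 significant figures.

1.069

By Graham's law, t_O₂/t_N₂ = √(M_O₂/M_N₂) = √(32.00/28.02) = √1.142 = 1.069.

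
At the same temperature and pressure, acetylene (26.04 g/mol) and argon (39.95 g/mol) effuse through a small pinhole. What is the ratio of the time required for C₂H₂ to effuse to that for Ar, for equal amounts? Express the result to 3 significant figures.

0.807

Using Graham's law: t_C₂H₂/t_Ar = √(M_C₂H₂/M_Ar) = √(26.04/39.95) = √0.6518 = 0.807.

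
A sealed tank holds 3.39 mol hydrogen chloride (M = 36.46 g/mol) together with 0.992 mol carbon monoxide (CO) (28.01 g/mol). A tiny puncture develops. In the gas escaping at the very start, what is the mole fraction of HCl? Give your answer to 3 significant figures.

0.750

Rate_i ∝ x_i/√M_i (Graham's law weighted by mole fraction), so the effusate composition follows n_i/√M_i.
So x_HCl in the escaping gas = (n_HCl/√M_HCl) / Σ(n_i/√M_i)
= (3.39/√36.46) / (3.39/√36.46 + 0.992/√28.01) = 0.5614/(0.5614 + 0.1874) = 0.750.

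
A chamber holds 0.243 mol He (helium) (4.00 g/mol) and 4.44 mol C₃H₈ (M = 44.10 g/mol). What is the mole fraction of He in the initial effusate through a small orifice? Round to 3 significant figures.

0.154

Each component's effusion rate ∝ (its partial pressure)·(1/√M) ∝ n_i/√M_i.
Mole fraction of He in the effusate = (n_He/√M_He) / (n_He/√M_He + n_C₃H₈/√M_C₃H₈)
= (0.243/√4.00) / (0.243/√4.00 + 4.44/√44.10) = 0.1215/(0.1215 + 0.6686) = 0.154.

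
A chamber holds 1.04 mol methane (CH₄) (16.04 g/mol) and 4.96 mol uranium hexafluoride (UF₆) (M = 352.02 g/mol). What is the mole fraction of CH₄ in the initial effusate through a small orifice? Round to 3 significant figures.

Each component's effusion rate ∝ (its partial pressure)·(1/√M) ∝ n_i/√M_i.
Mole fraction of CH₄ in the effusate = (n_CH₄/√M_CH₄) / (n_CH₄/√M_CH₄ + n_UF₆/√M_UF₆)
= (1.04/√16.04) / (1.04/√16.04 + 4.96/√352.02) = 0.2597/(0.2597 + 0.2644) = 0.496.

0.496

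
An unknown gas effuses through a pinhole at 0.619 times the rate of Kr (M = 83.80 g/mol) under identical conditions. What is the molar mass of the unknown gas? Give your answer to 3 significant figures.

By Graham's law, rate_X/rate_Kr = √(M_Kr/M_X).
0.619 = √(83.80/M_X)
M_X = 83.80 / 0.619² = 83.80 / 0.3832 = 219 g/mol

219 g/mol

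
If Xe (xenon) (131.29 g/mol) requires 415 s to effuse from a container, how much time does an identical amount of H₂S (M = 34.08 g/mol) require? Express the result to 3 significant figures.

211 s

By Graham's law, t_H₂S/t_Xe = √(M_H₂S/M_Xe) = √(34.08/131.29) = √0.2596 = 0.5095.
So the time for H₂S is 415 × 0.5095 = 211 s.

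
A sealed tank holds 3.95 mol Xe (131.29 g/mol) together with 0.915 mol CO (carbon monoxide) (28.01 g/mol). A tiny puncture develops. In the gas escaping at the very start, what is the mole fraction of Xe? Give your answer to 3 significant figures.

Each component's effusion rate ∝ (its partial pressure)·(1/√M) ∝ n_i/√M_i.
x_Xe(eff) = (n_Xe/√M_Xe) / (n_Xe/√M_Xe + n_CO/√M_CO)
= (3.95/√131.29) / (3.95/√131.29 + 0.915/√28.01) = 0.3447/(0.3447 + 0.1729) = 0.666.

0.666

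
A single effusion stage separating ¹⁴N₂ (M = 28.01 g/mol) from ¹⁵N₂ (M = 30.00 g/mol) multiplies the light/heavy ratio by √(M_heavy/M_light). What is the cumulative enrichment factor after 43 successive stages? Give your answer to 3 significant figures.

4.37

Overall factor = α^43 with α = √(30.00/28.01), i.e. (30.00/28.01)^(43/2).
= 1.07105^(43/2) = 4.37.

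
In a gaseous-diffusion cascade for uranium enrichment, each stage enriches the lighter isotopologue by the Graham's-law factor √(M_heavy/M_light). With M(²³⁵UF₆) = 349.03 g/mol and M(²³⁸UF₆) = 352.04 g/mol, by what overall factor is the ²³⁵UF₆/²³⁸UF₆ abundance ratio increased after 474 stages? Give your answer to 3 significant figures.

Each stage multiplies the ratio by α = √(352.04/349.03), so after 474 stages the overall factor is α^474 = (352.04/349.03)^(474/2).
= 1.00862^237 = 7.65.

7.65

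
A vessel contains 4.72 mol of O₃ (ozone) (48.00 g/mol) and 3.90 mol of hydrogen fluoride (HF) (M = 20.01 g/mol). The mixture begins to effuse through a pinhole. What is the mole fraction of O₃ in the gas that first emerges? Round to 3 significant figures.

Each component's effusion rate ∝ (its partial pressure)·(1/√M) ∝ n_i/√M_i.
So x_O₃ in the escaping gas = (n_O₃/√M_O₃) / Σ(n_i/√M_i)
= (4.72/√48.00) / (4.72/√48.00 + 3.90/√20.01) = 0.6813/(0.6813 + 0.8718) = 0.439.

0.439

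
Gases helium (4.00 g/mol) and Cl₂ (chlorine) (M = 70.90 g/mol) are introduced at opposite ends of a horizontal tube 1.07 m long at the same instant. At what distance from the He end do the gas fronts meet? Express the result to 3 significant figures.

0.865 m

Distances travelled in equal time are proportional to diffusion rates, so d_He/d_Cl₂ = √(M_Cl₂/M_He) = √(70.90/4.00) = 4.210.
With d_He + d_Cl₂ = 1.07 m, d_Cl₂ = 1.07/(1 + 4.210) = 0.2054 m.
d_He = 1.07 − 0.2054 = 0.865 m.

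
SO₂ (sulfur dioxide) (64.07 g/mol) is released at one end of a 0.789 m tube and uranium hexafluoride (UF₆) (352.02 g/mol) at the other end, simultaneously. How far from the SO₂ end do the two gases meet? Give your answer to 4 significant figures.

The fronts meet when d_SO₂ + d_UF₆ = L with d_SO₂/d_UF₆ = √(M_UF₆/M_SO₂) (Graham's law). Here √(M_UF₆/M_SO₂) = √(352.02/64.07) = 2.344.
With d_SO₂ + d_UF₆ = 0.789 m, d_UF₆ = 0.789/(1 + 2.344) = 0.2359 m.
d_SO₂ = 0.789 − 0.2359 = 0.5531 m.

0.5531 m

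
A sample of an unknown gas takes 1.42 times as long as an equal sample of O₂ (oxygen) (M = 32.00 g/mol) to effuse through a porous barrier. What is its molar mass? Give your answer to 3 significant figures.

64.5 g/mol

Using Graham's law: t_X/t_O₂ = √(M_X/M_O₂).
1.42 = √(M_X/32.00)
M_X = 32.00 × 1.42² = 32.00 × 2.016 = 64.5 g/mol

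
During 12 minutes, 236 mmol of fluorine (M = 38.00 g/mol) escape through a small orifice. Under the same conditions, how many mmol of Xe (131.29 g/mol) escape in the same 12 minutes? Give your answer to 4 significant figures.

127.0 mmol

Since effusion rate ∝ 1/√M, rate_Xe/rate_F₂ = √(M_F₂/M_Xe) = √(38.00/131.29) = √0.2894 = 0.5380.
So the amount for Xe is 236 × 0.5380 = 127.0 mmol.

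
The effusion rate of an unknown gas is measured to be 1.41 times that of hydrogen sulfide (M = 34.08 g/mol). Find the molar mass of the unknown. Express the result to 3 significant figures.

17.1 g/mol

By Graham's law, rate_X/rate_H₂S = √(M_H₂S/M_X).
1.41 = √(34.08/M_X)
M_X = 34.08 / 1.41² = 34.08 / 1.988 = 17.1 g/mol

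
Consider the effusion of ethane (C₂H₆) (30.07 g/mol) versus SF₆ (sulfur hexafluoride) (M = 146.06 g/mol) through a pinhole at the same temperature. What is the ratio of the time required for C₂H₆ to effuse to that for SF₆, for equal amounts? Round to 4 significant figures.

Using Graham's law: t_C₂H₆/t_SF₆ = √(M_C₂H₆/M_SF₆) = √(30.07/146.06) = √0.2059 = 0.4537.

0.4537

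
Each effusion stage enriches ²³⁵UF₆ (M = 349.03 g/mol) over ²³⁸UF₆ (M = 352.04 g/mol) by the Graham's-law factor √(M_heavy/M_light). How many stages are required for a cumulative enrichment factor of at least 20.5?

Single-stage factor α = √(352.04/349.03), so ln α = ½ ln(1.00862) = 0.004293.
Need α^N ≥ 20.5 ⇒ N ≥ ln(20.5) / ln α = 3.020 / 0.004293 = 703.49.
So at least 704 stages are needed.

704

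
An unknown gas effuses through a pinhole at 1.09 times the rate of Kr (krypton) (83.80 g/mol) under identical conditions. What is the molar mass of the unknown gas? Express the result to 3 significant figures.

By Graham's law, rate_X/rate_Kr = √(M_Kr/M_X).
1.09 = √(83.80/M_X)
M_X = 83.80 / 1.09² = 83.80 / 1.188 = 70.5 g/mol

70.5 g/mol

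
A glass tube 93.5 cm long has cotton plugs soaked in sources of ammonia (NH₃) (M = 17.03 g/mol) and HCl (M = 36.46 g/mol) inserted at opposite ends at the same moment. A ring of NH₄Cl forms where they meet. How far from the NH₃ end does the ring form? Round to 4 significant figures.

In equal time, each gas travels a distance ∝ its rate ∝ 1/√M, so d_NH₃/d_HCl = √(M_HCl/M_NH₃) = √(36.46/17.03) = 1.463.
With d_NH₃ + d_HCl = 93.5 cm, d_HCl = 93.5/(1 + 1.463) = 37.96 cm.
d_NH₃ = 93.5 − 37.96 = 55.54 cm.

55.54 cm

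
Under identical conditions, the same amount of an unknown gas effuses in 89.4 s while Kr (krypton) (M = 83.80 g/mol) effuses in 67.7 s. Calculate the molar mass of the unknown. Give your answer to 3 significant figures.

146 g/mol

From Graham's law, t_X/t_Kr = √(M_X/M_Kr).
89.4/67.7 = 1.321 = √(M_X/83.80)
M_X = 83.80 × 1.321² = 83.80 × 1.744 = 146 g/mol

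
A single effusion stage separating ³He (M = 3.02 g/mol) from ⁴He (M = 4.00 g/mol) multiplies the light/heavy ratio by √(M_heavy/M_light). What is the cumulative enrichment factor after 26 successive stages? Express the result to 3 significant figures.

38.6

Overall factor = α^26 with α = √(4.00/3.02), i.e. (4.00/3.02)^(26/2).
= 1.32450^13 = 38.6.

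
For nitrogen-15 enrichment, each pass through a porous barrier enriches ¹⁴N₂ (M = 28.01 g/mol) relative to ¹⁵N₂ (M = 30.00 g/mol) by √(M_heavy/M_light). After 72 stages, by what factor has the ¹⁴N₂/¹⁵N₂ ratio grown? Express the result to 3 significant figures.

Each stage multiplies the ratio by α = √(30.00/28.01), so after 72 stages the overall factor is α^72 = (30.00/28.01)^(72/2).
= 1.07105^36 = 11.8.

11.8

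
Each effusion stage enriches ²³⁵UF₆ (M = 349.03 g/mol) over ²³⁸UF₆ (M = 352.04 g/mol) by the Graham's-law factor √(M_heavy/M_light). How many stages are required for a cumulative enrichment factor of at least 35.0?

Per stage α = (352.04/349.03)^(1/2) = 1.00862^0.5, giving ln α = 0.004293.
Need α^N ≥ 35.0 ⇒ N ≥ ln(35.0) / ln α = 3.555 / 0.004293 = 828.08.
Minimum whole number of stages: N = 829.

829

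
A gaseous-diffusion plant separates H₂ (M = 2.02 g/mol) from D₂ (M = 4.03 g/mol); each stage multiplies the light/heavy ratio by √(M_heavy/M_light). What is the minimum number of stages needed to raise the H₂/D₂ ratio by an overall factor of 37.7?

Per stage α = (4.03/2.02)^(1/2) = 1.99505^0.5, giving ln α = 0.3453.
Need α^N ≥ 37.7 ⇒ N ≥ ln(37.7) / ln α = 3.630 / 0.3453 = 10.51.
Minimum whole number of stages: N = 11.

11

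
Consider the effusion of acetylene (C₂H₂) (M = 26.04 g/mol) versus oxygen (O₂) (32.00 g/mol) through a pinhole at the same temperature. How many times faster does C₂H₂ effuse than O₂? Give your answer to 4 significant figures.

1.109

Since effusion rate ∝ 1/√M, rate_C₂H₂/rate_O₂ = √(M_O₂/M_C₂H₂) = √(32.00/26.04) = √1.229 = 1.109.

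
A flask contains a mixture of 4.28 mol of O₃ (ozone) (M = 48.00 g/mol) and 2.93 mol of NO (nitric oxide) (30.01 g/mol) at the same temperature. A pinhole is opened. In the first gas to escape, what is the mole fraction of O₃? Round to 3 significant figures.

0.536

The effusion rate of species i is ∝ p_i/√M_i ∝ n_i/√M_i.
x_O₃(eff) = (n_O₃/√M_O₃) / (n_O₃/√M_O₃ + n_NO/√M_NO)
= (4.28/√48.00) / (4.28/√48.00 + 2.93/√30.01) = 0.6178/(0.6178 + 0.5349) = 0.536.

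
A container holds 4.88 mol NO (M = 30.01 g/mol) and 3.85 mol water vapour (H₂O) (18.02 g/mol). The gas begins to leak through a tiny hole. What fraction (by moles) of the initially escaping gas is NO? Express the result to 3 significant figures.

The effusion rate of species i is ∝ p_i/√M_i ∝ n_i/√M_i.
So x_NO in the escaping gas = (n_NO/√M_NO) / Σ(n_i/√M_i)
= (4.88/√30.01) / (4.88/√30.01 + 3.85/√18.02) = 0.8908/(0.8908 + 0.9069) = 0.496.

0.496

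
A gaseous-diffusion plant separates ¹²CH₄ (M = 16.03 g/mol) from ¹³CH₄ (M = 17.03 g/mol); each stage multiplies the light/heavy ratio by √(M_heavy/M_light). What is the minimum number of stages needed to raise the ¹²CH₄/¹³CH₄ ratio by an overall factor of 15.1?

Per stage α = (17.03/16.03)^(1/2) = 1.06238^0.5, giving ln α = 0.03026.
Need α^N ≥ 15.1 ⇒ N ≥ ln(15.1) / ln α = 2.715 / 0.03026 = 89.72.
Minimum whole number of stages: N = 90.

90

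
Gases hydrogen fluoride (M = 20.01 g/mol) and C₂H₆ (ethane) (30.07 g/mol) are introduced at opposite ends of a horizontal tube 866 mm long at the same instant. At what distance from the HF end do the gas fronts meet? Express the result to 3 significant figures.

Graham's law gives d_HF/d_C₂H₆ = rate_HF/rate_C₂H₆ = √(M_C₂H₆/M_HF) = √(30.07/20.01) = 1.226.
With d_HF + d_C₂H₆ = 866 mm, d_C₂H₆ = 866/(1 + 1.226) = 389.1 mm.
d_HF = 866 − 389.1 = 477 mm.

477 mm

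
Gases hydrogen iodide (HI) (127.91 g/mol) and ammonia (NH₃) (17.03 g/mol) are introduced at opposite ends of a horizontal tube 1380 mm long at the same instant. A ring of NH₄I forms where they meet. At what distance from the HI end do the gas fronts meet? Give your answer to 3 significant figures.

Graham's law gives d_HI/d_NH₃ = rate_HI/rate_NH₃ = √(M_NH₃/M_HI) = √(17.03/127.91) = 0.3649.
With d_HI + d_NH₃ = 1380 mm, d_NH₃ = 1380/(1 + 0.3649) = 1011 mm.
d_HI = 1380 − 1011 = 369 mm.

369 mm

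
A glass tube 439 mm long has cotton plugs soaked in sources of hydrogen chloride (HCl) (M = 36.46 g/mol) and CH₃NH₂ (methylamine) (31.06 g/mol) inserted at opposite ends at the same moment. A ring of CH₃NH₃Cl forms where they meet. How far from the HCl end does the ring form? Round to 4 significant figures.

Graham's law gives d_HCl/d_CH₃NH₂ = rate_HCl/rate_CH₃NH₂ = √(M_CH₃NH₂/M_HCl) = √(31.06/36.46) = 0.9230.
With d_HCl + d_CH₃NH₂ = 439 mm, d_CH₃NH₂ = 439/(1 + 0.9230) = 228.3 mm.
d_HCl = 439 − 228.3 = 210.7 mm.

210.7 mm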